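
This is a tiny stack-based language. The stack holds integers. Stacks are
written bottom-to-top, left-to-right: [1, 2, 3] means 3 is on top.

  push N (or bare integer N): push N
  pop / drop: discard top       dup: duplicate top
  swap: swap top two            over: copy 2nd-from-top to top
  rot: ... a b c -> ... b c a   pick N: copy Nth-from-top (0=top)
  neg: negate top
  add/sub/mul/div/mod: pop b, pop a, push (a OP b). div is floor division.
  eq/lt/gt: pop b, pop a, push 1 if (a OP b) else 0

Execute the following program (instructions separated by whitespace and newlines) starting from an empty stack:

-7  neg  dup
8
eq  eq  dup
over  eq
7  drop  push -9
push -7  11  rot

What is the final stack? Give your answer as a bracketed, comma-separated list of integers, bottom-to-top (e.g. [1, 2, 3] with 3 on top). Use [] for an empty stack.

After 'push -7': [-7]
After 'neg': [7]
After 'dup': [7, 7]
After 'push 8': [7, 7, 8]
After 'eq': [7, 0]
After 'eq': [0]
After 'dup': [0, 0]
After 'over': [0, 0, 0]
After 'eq': [0, 1]
After 'push 7': [0, 1, 7]
After 'drop': [0, 1]
After 'push -9': [0, 1, -9]
After 'push -7': [0, 1, -9, -7]
After 'push 11': [0, 1, -9, -7, 11]
After 'rot': [0, 1, -7, 11, -9]

Answer: [0, 1, -7, 11, -9]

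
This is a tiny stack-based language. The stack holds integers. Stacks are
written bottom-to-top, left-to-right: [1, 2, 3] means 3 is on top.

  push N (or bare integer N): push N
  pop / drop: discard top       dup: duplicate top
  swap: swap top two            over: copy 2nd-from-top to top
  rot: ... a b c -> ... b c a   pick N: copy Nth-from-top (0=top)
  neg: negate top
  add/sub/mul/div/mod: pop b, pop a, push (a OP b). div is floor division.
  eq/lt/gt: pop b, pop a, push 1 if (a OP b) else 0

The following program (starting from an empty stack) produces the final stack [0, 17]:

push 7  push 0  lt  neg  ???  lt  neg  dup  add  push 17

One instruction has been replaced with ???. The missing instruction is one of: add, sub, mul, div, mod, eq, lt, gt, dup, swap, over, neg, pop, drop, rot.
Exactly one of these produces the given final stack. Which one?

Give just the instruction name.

Answer: dup

Derivation:
Stack before ???: [0]
Stack after ???:  [0, 0]
The instruction that transforms [0] -> [0, 0] is: dup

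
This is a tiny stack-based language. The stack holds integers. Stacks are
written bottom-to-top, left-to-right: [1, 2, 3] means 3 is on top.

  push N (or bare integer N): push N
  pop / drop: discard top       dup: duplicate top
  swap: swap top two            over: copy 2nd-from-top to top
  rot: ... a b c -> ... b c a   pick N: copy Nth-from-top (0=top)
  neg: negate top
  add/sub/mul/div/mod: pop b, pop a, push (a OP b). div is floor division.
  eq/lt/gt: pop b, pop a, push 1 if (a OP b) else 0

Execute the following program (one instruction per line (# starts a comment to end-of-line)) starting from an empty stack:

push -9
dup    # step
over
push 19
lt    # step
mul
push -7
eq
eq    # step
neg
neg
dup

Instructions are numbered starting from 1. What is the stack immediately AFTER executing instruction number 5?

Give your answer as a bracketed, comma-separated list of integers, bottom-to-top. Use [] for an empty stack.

Answer: [-9, -9, 1]

Derivation:
Step 1 ('push -9'): [-9]
Step 2 ('dup'): [-9, -9]
Step 3 ('over'): [-9, -9, -9]
Step 4 ('push 19'): [-9, -9, -9, 19]
Step 5 ('lt'): [-9, -9, 1]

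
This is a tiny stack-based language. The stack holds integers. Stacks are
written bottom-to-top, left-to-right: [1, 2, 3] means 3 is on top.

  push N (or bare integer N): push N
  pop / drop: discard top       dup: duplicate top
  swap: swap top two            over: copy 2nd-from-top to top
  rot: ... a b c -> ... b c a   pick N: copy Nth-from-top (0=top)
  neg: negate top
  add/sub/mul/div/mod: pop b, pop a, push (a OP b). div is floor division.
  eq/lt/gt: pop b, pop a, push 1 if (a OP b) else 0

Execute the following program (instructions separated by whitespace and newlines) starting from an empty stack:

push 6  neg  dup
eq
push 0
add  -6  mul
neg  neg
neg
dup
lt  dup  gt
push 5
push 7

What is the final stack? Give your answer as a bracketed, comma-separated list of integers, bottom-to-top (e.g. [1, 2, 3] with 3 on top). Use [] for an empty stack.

Answer: [0, 5, 7]

Derivation:
After 'push 6': [6]
After 'neg': [-6]
After 'dup': [-6, -6]
After 'eq': [1]
After 'push 0': [1, 0]
After 'add': [1]
After 'push -6': [1, -6]
After 'mul': [-6]
After 'neg': [6]
After 'neg': [-6]
After 'neg': [6]
After 'dup': [6, 6]
After 'lt': [0]
After 'dup': [0, 0]
After 'gt': [0]
After 'push 5': [0, 5]
After 'push 7': [0, 5, 7]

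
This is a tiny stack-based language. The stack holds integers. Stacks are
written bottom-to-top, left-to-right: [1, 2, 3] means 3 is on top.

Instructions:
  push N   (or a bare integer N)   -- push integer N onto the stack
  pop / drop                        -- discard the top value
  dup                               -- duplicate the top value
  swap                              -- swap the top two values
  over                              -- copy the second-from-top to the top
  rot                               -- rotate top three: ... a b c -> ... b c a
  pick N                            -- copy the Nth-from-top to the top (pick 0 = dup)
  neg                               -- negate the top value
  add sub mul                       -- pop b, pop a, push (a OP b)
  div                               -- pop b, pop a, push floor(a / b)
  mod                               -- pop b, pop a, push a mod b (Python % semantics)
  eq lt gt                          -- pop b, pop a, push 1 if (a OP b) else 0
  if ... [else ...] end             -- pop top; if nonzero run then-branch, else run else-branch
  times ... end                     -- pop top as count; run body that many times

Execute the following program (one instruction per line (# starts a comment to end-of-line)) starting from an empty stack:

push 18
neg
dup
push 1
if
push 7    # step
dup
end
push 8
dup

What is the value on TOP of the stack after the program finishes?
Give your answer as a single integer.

After 'push 18': [18]
After 'neg': [-18]
After 'dup': [-18, -18]
After 'push 1': [-18, -18, 1]
After 'if': [-18, -18]
After 'push 7': [-18, -18, 7]
After 'dup': [-18, -18, 7, 7]
After 'push 8': [-18, -18, 7, 7, 8]
After 'dup': [-18, -18, 7, 7, 8, 8]

Answer: 8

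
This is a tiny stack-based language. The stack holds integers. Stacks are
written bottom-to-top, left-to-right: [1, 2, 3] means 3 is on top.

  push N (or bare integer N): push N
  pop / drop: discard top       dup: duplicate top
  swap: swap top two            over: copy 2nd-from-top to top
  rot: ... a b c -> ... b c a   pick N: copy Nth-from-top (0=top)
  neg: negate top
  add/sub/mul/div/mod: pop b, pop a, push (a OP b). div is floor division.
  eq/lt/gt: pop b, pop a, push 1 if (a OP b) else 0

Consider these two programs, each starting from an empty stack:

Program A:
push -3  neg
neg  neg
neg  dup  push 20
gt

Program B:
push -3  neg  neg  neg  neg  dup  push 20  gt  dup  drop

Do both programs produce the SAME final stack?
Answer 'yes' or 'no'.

Answer: yes

Derivation:
Program A trace:
  After 'push -3': [-3]
  After 'neg': [3]
  After 'neg': [-3]
  After 'neg': [3]
  After 'neg': [-3]
  After 'dup': [-3, -3]
  After 'push 20': [-3, -3, 20]
  After 'gt': [-3, 0]
Program A final stack: [-3, 0]

Program B trace:
  After 'push -3': [-3]
  After 'neg': [3]
  After 'neg': [-3]
  After 'neg': [3]
  After 'neg': [-3]
  After 'dup': [-3, -3]
  After 'push 20': [-3, -3, 20]
  After 'gt': [-3, 0]
  After 'dup': [-3, 0, 0]
  After 'drop': [-3, 0]
Program B final stack: [-3, 0]
Same: yes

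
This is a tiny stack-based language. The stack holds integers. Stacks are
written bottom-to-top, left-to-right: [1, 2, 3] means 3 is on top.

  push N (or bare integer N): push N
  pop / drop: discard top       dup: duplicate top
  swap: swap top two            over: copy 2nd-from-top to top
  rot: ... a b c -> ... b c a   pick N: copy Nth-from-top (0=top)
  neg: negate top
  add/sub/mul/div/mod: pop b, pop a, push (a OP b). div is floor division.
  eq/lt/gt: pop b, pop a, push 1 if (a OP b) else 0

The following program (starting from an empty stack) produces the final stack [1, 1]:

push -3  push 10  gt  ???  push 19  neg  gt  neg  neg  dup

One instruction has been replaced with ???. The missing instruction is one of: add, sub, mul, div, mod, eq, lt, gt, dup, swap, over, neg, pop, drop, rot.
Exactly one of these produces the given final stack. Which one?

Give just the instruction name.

Stack before ???: [0]
Stack after ???:  [0]
The instruction that transforms [0] -> [0] is: neg

Answer: neg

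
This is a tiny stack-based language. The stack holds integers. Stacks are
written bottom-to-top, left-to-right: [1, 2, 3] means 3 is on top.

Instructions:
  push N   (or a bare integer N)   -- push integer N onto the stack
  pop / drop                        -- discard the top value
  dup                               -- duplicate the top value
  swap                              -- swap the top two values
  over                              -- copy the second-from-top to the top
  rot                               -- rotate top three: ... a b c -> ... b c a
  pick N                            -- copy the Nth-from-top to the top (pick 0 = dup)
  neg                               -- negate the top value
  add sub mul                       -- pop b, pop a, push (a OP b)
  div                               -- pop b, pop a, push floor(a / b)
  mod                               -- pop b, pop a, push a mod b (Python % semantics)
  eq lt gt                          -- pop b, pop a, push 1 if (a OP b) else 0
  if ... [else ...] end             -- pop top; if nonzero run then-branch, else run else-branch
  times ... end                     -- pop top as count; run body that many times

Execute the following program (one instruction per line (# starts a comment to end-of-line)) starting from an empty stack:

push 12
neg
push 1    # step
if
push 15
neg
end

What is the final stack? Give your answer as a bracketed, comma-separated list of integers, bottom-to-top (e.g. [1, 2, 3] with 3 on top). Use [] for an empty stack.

Answer: [-12, -15]

Derivation:
After 'push 12': [12]
After 'neg': [-12]
After 'push 1': [-12, 1]
After 'if': [-12]
After 'push 15': [-12, 15]
After 'neg': [-12, -15]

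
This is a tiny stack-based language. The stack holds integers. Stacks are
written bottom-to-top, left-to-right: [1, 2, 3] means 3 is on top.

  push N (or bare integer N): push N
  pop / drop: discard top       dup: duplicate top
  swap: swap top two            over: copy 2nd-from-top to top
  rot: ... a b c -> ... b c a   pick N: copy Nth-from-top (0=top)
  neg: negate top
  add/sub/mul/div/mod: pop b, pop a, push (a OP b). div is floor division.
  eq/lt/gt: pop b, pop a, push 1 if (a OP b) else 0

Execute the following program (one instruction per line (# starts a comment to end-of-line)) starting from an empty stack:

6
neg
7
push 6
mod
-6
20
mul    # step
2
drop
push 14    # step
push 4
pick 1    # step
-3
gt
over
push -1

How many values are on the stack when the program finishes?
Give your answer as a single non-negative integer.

After 'push 6': stack = [6] (depth 1)
After 'neg': stack = [-6] (depth 1)
After 'push 7': stack = [-6, 7] (depth 2)
After 'push 6': stack = [-6, 7, 6] (depth 3)
After 'mod': stack = [-6, 1] (depth 2)
After 'push -6': stack = [-6, 1, -6] (depth 3)
After 'push 20': stack = [-6, 1, -6, 20] (depth 4)
After 'mul': stack = [-6, 1, -120] (depth 3)
After 'push 2': stack = [-6, 1, -120, 2] (depth 4)
After 'drop': stack = [-6, 1, -120] (depth 3)
After 'push 14': stack = [-6, 1, -120, 14] (depth 4)
After 'push 4': stack = [-6, 1, -120, 14, 4] (depth 5)
After 'pick 1': stack = [-6, 1, -120, 14, 4, 14] (depth 6)
After 'push -3': stack = [-6, 1, -120, 14, 4, 14, -3] (depth 7)
After 'gt': stack = [-6, 1, -120, 14, 4, 1] (depth 6)
After 'over': stack = [-6, 1, -120, 14, 4, 1, 4] (depth 7)
After 'push -1': stack = [-6, 1, -120, 14, 4, 1, 4, -1] (depth 8)

Answer: 8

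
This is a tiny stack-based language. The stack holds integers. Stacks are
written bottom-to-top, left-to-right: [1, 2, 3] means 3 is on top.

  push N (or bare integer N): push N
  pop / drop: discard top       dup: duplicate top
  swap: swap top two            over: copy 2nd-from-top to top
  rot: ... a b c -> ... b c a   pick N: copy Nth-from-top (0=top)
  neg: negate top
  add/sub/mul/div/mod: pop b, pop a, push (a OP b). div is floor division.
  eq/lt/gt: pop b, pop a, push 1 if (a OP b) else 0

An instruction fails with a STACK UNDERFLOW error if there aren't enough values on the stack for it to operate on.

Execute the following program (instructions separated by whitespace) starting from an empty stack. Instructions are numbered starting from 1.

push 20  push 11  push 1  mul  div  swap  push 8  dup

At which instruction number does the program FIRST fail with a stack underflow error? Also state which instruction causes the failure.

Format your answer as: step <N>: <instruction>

Answer: step 6: swap

Derivation:
Step 1 ('push 20'): stack = [20], depth = 1
Step 2 ('push 11'): stack = [20, 11], depth = 2
Step 3 ('push 1'): stack = [20, 11, 1], depth = 3
Step 4 ('mul'): stack = [20, 11], depth = 2
Step 5 ('div'): stack = [1], depth = 1
Step 6 ('swap'): needs 2 value(s) but depth is 1 — STACK UNDERFLOW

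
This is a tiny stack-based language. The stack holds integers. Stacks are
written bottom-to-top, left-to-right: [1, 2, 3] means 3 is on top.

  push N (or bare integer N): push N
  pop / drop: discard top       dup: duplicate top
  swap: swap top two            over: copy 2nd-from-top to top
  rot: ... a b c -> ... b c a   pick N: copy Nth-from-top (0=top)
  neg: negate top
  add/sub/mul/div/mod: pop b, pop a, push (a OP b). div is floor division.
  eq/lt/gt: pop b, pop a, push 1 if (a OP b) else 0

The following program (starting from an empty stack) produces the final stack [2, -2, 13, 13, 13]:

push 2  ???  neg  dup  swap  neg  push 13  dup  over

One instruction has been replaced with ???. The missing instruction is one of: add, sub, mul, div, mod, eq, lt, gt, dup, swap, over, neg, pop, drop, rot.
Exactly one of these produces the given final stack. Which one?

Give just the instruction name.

Stack before ???: [2]
Stack after ???:  [-2]
The instruction that transforms [2] -> [-2] is: neg

Answer: neg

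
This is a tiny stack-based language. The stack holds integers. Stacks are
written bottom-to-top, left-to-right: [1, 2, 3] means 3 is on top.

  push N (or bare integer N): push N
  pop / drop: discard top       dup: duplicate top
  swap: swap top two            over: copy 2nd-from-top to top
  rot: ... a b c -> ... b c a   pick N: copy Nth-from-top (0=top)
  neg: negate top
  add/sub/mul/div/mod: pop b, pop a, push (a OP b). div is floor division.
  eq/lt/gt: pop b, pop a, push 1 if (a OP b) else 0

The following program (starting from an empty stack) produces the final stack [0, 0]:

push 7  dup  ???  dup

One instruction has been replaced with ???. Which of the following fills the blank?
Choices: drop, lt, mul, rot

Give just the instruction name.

Answer: lt

Derivation:
Stack before ???: [7, 7]
Stack after ???:  [0]
Checking each choice:
  drop: produces [7, 7]
  lt: MATCH
  mul: produces [49, 49]
  rot: stack underflow (need 3, have 2)


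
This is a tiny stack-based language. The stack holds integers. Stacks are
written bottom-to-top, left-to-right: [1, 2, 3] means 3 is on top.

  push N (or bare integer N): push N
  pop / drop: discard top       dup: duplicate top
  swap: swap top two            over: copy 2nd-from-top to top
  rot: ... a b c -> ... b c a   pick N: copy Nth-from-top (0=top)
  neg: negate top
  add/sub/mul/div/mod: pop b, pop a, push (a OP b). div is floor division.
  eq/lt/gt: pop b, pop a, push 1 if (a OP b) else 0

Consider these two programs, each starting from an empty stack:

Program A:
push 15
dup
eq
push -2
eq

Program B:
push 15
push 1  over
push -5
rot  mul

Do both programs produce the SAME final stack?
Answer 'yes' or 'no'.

Program A trace:
  After 'push 15': [15]
  After 'dup': [15, 15]
  After 'eq': [1]
  After 'push -2': [1, -2]
  After 'eq': [0]
Program A final stack: [0]

Program B trace:
  After 'push 15': [15]
  After 'push 1': [15, 1]
  After 'over': [15, 1, 15]
  After 'push -5': [15, 1, 15, -5]
  After 'rot': [15, 15, -5, 1]
  After 'mul': [15, 15, -5]
Program B final stack: [15, 15, -5]
Same: no

Answer: no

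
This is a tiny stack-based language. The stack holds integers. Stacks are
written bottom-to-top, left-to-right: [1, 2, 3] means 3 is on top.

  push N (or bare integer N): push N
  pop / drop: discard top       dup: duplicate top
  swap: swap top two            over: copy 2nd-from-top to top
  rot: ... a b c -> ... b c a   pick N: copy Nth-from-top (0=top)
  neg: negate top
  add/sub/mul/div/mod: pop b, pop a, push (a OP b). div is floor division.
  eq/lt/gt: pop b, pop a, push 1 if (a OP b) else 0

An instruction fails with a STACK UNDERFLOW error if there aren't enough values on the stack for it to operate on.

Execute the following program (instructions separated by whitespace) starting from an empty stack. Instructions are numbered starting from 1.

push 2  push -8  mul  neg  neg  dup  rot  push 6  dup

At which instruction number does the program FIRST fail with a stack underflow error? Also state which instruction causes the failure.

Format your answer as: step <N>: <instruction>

Answer: step 7: rot

Derivation:
Step 1 ('push 2'): stack = [2], depth = 1
Step 2 ('push -8'): stack = [2, -8], depth = 2
Step 3 ('mul'): stack = [-16], depth = 1
Step 4 ('neg'): stack = [16], depth = 1
Step 5 ('neg'): stack = [-16], depth = 1
Step 6 ('dup'): stack = [-16, -16], depth = 2
Step 7 ('rot'): needs 3 value(s) but depth is 2 — STACK UNDERFLOW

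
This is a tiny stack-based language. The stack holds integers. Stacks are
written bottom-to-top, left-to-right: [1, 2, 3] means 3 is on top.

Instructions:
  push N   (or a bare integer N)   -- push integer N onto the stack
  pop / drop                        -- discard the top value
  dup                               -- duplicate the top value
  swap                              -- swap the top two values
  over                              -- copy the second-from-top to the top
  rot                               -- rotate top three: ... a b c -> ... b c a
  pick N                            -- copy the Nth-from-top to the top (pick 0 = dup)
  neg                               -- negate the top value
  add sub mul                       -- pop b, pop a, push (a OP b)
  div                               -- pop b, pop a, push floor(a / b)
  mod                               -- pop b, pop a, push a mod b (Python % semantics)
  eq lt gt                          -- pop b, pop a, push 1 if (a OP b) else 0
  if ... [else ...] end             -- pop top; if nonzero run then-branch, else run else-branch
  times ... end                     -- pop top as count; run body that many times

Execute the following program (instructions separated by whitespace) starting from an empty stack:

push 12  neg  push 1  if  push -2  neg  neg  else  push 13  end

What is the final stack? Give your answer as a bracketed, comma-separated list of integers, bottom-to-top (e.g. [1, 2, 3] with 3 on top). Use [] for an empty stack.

Answer: [-12, -2]

Derivation:
After 'push 12': [12]
After 'neg': [-12]
After 'push 1': [-12, 1]
After 'if': [-12]
After 'push -2': [-12, -2]
After 'neg': [-12, 2]
After 'neg': [-12, -2]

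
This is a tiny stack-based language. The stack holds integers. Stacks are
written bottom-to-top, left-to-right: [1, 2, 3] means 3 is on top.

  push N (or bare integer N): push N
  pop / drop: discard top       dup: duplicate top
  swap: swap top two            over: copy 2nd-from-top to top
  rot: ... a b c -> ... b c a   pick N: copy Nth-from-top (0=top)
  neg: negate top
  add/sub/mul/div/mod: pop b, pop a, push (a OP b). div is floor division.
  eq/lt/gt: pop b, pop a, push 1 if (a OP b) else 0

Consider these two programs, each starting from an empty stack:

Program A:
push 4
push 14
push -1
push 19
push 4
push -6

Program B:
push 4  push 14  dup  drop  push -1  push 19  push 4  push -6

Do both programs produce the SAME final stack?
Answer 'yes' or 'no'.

Program A trace:
  After 'push 4': [4]
  After 'push 14': [4, 14]
  After 'push -1': [4, 14, -1]
  After 'push 19': [4, 14, -1, 19]
  After 'push 4': [4, 14, -1, 19, 4]
  After 'push -6': [4, 14, -1, 19, 4, -6]
Program A final stack: [4, 14, -1, 19, 4, -6]

Program B trace:
  After 'push 4': [4]
  After 'push 14': [4, 14]
  After 'dup': [4, 14, 14]
  After 'drop': [4, 14]
  After 'push -1': [4, 14, -1]
  After 'push 19': [4, 14, -1, 19]
  After 'push 4': [4, 14, -1, 19, 4]
  After 'push -6': [4, 14, -1, 19, 4, -6]
Program B final stack: [4, 14, -1, 19, 4, -6]
Same: yes

Answer: yes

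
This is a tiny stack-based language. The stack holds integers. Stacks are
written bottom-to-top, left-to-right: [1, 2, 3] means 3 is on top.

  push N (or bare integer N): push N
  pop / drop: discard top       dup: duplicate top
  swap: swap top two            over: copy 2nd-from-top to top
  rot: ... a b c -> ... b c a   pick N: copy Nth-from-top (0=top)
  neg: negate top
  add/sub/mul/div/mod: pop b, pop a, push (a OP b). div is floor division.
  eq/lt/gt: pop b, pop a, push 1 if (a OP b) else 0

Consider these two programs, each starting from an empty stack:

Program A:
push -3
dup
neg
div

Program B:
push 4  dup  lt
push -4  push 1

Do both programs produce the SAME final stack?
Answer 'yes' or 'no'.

Answer: no

Derivation:
Program A trace:
  After 'push -3': [-3]
  After 'dup': [-3, -3]
  After 'neg': [-3, 3]
  After 'div': [-1]
Program A final stack: [-1]

Program B trace:
  After 'push 4': [4]
  After 'dup': [4, 4]
  After 'lt': [0]
  After 'push -4': [0, -4]
  After 'push 1': [0, -4, 1]
Program B final stack: [0, -4, 1]
Same: no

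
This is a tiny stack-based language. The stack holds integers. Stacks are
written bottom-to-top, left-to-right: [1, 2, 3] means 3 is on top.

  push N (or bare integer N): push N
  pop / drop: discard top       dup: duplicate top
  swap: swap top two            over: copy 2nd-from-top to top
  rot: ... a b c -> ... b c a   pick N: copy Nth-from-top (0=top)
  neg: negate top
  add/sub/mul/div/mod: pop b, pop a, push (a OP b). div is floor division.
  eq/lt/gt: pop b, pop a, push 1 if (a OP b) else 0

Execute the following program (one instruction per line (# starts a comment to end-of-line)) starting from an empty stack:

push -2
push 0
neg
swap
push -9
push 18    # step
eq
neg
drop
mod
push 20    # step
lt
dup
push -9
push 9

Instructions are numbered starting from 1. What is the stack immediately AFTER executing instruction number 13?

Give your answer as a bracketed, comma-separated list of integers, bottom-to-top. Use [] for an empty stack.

Answer: [1, 1]

Derivation:
Step 1 ('push -2'): [-2]
Step 2 ('push 0'): [-2, 0]
Step 3 ('neg'): [-2, 0]
Step 4 ('swap'): [0, -2]
Step 5 ('push -9'): [0, -2, -9]
Step 6 ('push 18'): [0, -2, -9, 18]
Step 7 ('eq'): [0, -2, 0]
Step 8 ('neg'): [0, -2, 0]
Step 9 ('drop'): [0, -2]
Step 10 ('mod'): [0]
Step 11 ('push 20'): [0, 20]
Step 12 ('lt'): [1]
Step 13 ('dup'): [1, 1]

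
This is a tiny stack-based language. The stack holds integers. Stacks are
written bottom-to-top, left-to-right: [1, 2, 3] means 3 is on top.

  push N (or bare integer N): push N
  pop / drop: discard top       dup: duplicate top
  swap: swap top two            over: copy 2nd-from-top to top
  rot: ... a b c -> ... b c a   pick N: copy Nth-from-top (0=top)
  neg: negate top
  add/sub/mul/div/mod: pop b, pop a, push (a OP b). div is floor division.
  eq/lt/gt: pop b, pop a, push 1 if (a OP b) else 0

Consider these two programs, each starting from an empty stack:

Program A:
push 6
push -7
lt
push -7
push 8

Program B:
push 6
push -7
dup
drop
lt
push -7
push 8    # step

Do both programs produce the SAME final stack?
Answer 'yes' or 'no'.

Program A trace:
  After 'push 6': [6]
  After 'push -7': [6, -7]
  After 'lt': [0]
  After 'push -7': [0, -7]
  After 'push 8': [0, -7, 8]
Program A final stack: [0, -7, 8]

Program B trace:
  After 'push 6': [6]
  After 'push -7': [6, -7]
  After 'dup': [6, -7, -7]
  After 'drop': [6, -7]
  After 'lt': [0]
  After 'push -7': [0, -7]
  After 'push 8': [0, -7, 8]
Program B final stack: [0, -7, 8]
Same: yes

Answer: yes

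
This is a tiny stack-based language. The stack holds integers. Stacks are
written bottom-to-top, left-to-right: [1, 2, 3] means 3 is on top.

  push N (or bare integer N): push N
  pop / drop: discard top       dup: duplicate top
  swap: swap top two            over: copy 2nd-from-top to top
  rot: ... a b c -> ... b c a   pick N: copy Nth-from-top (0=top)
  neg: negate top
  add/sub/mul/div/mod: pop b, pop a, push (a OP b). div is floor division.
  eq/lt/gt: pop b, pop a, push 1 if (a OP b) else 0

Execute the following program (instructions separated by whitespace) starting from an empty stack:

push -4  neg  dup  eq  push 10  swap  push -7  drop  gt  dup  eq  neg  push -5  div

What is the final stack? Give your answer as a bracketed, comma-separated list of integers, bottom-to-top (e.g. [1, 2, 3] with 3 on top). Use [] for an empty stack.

After 'push -4': [-4]
After 'neg': [4]
After 'dup': [4, 4]
After 'eq': [1]
After 'push 10': [1, 10]
After 'swap': [10, 1]
After 'push -7': [10, 1, -7]
After 'drop': [10, 1]
After 'gt': [1]
After 'dup': [1, 1]
After 'eq': [1]
After 'neg': [-1]
After 'push -5': [-1, -5]
After 'div': [0]

Answer: [0]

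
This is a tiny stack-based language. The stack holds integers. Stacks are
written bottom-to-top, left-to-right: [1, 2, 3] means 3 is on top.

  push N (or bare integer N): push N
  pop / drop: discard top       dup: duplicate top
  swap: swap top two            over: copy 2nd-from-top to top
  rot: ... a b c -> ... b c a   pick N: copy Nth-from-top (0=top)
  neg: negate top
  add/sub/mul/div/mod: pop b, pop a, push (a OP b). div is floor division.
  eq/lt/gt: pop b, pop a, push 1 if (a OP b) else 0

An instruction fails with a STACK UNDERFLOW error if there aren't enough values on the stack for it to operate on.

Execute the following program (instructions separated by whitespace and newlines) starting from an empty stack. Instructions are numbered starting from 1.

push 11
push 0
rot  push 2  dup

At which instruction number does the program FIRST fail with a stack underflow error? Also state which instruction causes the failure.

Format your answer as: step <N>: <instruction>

Step 1 ('push 11'): stack = [11], depth = 1
Step 2 ('push 0'): stack = [11, 0], depth = 2
Step 3 ('rot'): needs 3 value(s) but depth is 2 — STACK UNDERFLOW

Answer: step 3: rot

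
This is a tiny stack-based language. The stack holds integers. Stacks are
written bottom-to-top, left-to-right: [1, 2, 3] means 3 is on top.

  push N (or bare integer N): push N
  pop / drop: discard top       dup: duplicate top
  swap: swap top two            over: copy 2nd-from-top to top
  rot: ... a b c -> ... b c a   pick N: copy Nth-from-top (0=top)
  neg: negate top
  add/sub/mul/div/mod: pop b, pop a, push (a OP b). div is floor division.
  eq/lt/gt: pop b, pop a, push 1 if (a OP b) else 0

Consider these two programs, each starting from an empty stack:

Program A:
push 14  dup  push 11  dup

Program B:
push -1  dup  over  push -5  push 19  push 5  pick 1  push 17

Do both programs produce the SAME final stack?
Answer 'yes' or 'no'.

Answer: no

Derivation:
Program A trace:
  After 'push 14': [14]
  After 'dup': [14, 14]
  After 'push 11': [14, 14, 11]
  After 'dup': [14, 14, 11, 11]
Program A final stack: [14, 14, 11, 11]

Program B trace:
  After 'push -1': [-1]
  After 'dup': [-1, -1]
  After 'over': [-1, -1, -1]
  After 'push -5': [-1, -1, -1, -5]
  After 'push 19': [-1, -1, -1, -5, 19]
  After 'push 5': [-1, -1, -1, -5, 19, 5]
  After 'pick 1': [-1, -1, -1, -5, 19, 5, 19]
  After 'push 17': [-1, -1, -1, -5, 19, 5, 19, 17]
Program B final stack: [-1, -1, -1, -5, 19, 5, 19, 17]
Same: no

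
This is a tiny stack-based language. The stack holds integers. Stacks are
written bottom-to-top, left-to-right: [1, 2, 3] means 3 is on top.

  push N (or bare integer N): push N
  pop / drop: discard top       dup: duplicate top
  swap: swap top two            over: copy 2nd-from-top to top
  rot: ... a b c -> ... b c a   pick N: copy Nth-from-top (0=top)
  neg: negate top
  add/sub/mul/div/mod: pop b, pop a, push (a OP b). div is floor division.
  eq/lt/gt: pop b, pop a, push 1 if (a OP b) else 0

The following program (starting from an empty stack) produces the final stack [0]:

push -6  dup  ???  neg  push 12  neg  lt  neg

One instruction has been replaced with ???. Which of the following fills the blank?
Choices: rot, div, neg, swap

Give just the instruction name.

Answer: div

Derivation:
Stack before ???: [-6, -6]
Stack after ???:  [1]
Checking each choice:
  rot: stack underflow (need 3, have 2)
  div: MATCH
  neg: produces [-6, 0]
  swap: produces [-6, 0]


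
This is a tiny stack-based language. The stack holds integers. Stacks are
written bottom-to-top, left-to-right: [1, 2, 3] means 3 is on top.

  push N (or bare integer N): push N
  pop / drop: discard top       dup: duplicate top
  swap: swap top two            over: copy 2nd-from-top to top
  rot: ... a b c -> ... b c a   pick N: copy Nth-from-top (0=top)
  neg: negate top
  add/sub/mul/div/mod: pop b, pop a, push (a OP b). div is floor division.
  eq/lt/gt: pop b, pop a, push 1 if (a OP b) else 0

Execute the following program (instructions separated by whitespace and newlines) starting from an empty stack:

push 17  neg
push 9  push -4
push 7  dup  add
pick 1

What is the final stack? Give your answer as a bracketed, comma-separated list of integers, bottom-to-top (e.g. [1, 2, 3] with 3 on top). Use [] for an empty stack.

Answer: [-17, 9, -4, 14, -4]

Derivation:
After 'push 17': [17]
After 'neg': [-17]
After 'push 9': [-17, 9]
After 'push -4': [-17, 9, -4]
After 'push 7': [-17, 9, -4, 7]
After 'dup': [-17, 9, -4, 7, 7]
After 'add': [-17, 9, -4, 14]
After 'pick 1': [-17, 9, -4, 14, -4]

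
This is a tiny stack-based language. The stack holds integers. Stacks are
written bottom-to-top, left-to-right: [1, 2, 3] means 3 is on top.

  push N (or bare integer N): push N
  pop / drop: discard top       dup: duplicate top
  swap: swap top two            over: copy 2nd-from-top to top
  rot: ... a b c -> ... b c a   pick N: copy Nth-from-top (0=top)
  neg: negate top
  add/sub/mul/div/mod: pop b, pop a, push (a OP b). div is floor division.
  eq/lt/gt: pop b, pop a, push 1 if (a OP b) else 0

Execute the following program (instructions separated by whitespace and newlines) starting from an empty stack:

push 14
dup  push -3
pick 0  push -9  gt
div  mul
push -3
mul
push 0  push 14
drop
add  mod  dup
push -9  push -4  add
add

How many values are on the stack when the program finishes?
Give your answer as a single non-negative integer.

Answer: 2

Derivation:
After 'push 14': stack = [14] (depth 1)
After 'dup': stack = [14, 14] (depth 2)
After 'push -3': stack = [14, 14, -3] (depth 3)
After 'pick 0': stack = [14, 14, -3, -3] (depth 4)
After 'push -9': stack = [14, 14, -3, -3, -9] (depth 5)
After 'gt': stack = [14, 14, -3, 1] (depth 4)
After 'div': stack = [14, 14, -3] (depth 3)
After 'mul': stack = [14, -42] (depth 2)
After 'push -3': stack = [14, -42, -3] (depth 3)
After 'mul': stack = [14, 126] (depth 2)
After 'push 0': stack = [14, 126, 0] (depth 3)
After 'push 14': stack = [14, 126, 0, 14] (depth 4)
After 'drop': stack = [14, 126, 0] (depth 3)
After 'add': stack = [14, 126] (depth 2)
After 'mod': stack = [14] (depth 1)
After 'dup': stack = [14, 14] (depth 2)
After 'push -9': stack = [14, 14, -9] (depth 3)
After 'push -4': stack = [14, 14, -9, -4] (depth 4)
After 'add': stack = [14, 14, -13] (depth 3)
After 'add': stack = [14, 1] (depth 2)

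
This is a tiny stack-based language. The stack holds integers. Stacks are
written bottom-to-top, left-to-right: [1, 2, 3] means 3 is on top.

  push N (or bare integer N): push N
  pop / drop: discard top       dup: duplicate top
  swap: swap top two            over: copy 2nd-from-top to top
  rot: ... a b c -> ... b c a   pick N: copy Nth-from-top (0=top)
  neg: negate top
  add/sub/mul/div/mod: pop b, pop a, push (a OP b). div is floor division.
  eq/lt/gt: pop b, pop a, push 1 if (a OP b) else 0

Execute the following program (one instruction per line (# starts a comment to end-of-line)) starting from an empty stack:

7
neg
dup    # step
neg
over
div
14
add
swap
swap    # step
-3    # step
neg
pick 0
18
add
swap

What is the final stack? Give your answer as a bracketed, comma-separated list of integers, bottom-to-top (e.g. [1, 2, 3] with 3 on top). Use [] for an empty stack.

Answer: [-7, 13, 21, 3]

Derivation:
After 'push 7': [7]
After 'neg': [-7]
After 'dup': [-7, -7]
After 'neg': [-7, 7]
After 'over': [-7, 7, -7]
After 'div': [-7, -1]
After 'push 14': [-7, -1, 14]
After 'add': [-7, 13]
After 'swap': [13, -7]
After 'swap': [-7, 13]
After 'push -3': [-7, 13, -3]
After 'neg': [-7, 13, 3]
After 'pick 0': [-7, 13, 3, 3]
After 'push 18': [-7, 13, 3, 3, 18]
After 'add': [-7, 13, 3, 21]
After 'swap': [-7, 13, 21, 3]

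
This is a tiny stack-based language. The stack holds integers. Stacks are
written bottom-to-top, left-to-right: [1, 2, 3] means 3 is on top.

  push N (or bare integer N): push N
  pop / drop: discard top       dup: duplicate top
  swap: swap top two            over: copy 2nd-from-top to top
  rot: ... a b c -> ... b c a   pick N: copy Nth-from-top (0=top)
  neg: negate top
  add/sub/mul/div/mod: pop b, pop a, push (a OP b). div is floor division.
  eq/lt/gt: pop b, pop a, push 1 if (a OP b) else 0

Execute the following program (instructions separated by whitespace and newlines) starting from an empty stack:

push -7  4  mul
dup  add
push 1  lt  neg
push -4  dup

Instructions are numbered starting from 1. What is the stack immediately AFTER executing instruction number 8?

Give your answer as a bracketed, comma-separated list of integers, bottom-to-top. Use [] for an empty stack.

Step 1 ('push -7'): [-7]
Step 2 ('4'): [-7, 4]
Step 3 ('mul'): [-28]
Step 4 ('dup'): [-28, -28]
Step 5 ('add'): [-56]
Step 6 ('push 1'): [-56, 1]
Step 7 ('lt'): [1]
Step 8 ('neg'): [-1]

Answer: [-1]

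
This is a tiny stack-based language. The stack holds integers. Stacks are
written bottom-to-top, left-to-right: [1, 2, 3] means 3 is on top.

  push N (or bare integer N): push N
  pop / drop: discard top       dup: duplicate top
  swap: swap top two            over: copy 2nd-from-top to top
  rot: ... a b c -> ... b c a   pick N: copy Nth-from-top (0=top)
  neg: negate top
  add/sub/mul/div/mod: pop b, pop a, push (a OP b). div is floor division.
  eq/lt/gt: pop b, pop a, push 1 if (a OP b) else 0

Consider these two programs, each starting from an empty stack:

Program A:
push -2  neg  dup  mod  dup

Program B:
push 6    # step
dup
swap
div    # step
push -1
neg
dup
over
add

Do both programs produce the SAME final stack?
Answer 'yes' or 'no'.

Program A trace:
  After 'push -2': [-2]
  After 'neg': [2]
  After 'dup': [2, 2]
  After 'mod': [0]
  After 'dup': [0, 0]
Program A final stack: [0, 0]

Program B trace:
  After 'push 6': [6]
  After 'dup': [6, 6]
  After 'swap': [6, 6]
  After 'div': [1]
  After 'push -1': [1, -1]
  After 'neg': [1, 1]
  After 'dup': [1, 1, 1]
  After 'over': [1, 1, 1, 1]
  After 'add': [1, 1, 2]
Program B final stack: [1, 1, 2]
Same: no

Answer: no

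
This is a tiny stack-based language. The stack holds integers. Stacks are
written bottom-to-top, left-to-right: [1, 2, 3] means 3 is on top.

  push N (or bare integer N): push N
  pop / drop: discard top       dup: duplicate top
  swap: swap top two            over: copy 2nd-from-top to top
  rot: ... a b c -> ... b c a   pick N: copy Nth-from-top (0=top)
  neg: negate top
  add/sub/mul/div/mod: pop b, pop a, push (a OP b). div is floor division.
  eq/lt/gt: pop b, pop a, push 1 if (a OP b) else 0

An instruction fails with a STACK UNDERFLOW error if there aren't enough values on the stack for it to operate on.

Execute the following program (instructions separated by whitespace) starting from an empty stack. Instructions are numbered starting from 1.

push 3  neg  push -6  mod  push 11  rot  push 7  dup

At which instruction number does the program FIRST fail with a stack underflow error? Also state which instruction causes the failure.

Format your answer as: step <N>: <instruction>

Answer: step 6: rot

Derivation:
Step 1 ('push 3'): stack = [3], depth = 1
Step 2 ('neg'): stack = [-3], depth = 1
Step 3 ('push -6'): stack = [-3, -6], depth = 2
Step 4 ('mod'): stack = [-3], depth = 1
Step 5 ('push 11'): stack = [-3, 11], depth = 2
Step 6 ('rot'): needs 3 value(s) but depth is 2 — STACK UNDERFLOW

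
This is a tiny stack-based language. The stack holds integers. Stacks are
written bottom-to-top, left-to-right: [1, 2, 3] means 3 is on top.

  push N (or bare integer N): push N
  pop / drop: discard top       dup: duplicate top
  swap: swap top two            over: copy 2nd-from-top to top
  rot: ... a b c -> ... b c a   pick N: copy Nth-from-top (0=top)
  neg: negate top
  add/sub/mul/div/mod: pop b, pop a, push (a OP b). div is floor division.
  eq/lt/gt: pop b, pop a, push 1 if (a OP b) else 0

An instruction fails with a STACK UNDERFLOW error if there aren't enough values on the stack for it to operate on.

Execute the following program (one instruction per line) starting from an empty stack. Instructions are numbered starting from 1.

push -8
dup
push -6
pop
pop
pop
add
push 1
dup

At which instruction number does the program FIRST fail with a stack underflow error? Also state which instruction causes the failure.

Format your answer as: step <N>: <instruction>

Answer: step 7: add

Derivation:
Step 1 ('push -8'): stack = [-8], depth = 1
Step 2 ('dup'): stack = [-8, -8], depth = 2
Step 3 ('push -6'): stack = [-8, -8, -6], depth = 3
Step 4 ('pop'): stack = [-8, -8], depth = 2
Step 5 ('pop'): stack = [-8], depth = 1
Step 6 ('pop'): stack = [], depth = 0
Step 7 ('add'): needs 2 value(s) but depth is 0 — STACK UNDERFLOW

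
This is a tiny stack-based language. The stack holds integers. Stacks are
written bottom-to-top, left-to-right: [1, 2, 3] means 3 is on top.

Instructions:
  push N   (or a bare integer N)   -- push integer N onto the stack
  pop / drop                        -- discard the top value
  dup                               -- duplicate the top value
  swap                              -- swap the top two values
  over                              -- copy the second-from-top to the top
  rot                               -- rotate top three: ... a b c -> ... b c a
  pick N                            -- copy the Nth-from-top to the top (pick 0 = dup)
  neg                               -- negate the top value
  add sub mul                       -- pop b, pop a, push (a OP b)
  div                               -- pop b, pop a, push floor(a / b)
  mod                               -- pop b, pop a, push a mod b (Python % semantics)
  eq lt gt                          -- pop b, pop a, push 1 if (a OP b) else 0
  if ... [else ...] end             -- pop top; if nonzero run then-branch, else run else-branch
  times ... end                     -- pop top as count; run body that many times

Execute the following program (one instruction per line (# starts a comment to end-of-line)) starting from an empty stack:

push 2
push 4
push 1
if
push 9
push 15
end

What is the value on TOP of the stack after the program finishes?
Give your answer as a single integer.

Answer: 15

Derivation:
After 'push 2': [2]
After 'push 4': [2, 4]
After 'push 1': [2, 4, 1]
After 'if': [2, 4]
After 'push 9': [2, 4, 9]
After 'push 15': [2, 4, 9, 15]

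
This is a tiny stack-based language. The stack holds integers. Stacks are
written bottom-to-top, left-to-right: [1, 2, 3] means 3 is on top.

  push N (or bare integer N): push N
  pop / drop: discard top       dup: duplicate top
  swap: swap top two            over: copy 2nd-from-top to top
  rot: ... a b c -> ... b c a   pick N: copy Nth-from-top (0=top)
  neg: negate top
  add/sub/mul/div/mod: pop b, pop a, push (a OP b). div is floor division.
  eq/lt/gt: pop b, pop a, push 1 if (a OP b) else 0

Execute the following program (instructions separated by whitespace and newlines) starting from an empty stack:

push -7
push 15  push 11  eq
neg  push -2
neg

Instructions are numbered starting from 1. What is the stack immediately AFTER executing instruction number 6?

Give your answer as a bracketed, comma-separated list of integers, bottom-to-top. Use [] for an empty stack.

Step 1 ('push -7'): [-7]
Step 2 ('push 15'): [-7, 15]
Step 3 ('push 11'): [-7, 15, 11]
Step 4 ('eq'): [-7, 0]
Step 5 ('neg'): [-7, 0]
Step 6 ('push -2'): [-7, 0, -2]

Answer: [-7, 0, -2]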